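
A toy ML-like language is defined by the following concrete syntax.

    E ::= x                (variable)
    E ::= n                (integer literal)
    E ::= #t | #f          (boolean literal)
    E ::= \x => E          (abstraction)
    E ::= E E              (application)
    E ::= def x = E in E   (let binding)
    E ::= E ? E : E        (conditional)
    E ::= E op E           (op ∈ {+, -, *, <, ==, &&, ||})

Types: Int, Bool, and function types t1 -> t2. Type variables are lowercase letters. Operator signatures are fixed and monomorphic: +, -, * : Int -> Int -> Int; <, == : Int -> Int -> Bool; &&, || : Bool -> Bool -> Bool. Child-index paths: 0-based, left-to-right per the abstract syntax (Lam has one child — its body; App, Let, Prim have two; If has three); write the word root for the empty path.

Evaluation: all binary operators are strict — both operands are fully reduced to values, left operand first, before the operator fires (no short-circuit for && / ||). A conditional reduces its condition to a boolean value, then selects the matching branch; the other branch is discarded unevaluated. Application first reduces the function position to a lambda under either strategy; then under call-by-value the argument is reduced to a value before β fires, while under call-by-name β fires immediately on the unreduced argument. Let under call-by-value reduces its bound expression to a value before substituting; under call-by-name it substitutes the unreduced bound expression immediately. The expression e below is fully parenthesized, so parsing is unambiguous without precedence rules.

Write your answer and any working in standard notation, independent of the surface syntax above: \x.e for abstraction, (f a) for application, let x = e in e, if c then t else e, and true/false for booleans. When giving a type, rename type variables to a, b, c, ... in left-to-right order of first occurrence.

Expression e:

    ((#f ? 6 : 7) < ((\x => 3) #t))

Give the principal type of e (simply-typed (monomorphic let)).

Trace:
  unify Bool ~ Bool
  unify Int ~ Int
  unify Int ~ Int
\x._ : a -> Int
  unify a -> Int ~ Bool -> b
  unify a ~ Bool
  unify Int ~ b
_ _ : Int
  unify Int ~ Int

Answer: Bool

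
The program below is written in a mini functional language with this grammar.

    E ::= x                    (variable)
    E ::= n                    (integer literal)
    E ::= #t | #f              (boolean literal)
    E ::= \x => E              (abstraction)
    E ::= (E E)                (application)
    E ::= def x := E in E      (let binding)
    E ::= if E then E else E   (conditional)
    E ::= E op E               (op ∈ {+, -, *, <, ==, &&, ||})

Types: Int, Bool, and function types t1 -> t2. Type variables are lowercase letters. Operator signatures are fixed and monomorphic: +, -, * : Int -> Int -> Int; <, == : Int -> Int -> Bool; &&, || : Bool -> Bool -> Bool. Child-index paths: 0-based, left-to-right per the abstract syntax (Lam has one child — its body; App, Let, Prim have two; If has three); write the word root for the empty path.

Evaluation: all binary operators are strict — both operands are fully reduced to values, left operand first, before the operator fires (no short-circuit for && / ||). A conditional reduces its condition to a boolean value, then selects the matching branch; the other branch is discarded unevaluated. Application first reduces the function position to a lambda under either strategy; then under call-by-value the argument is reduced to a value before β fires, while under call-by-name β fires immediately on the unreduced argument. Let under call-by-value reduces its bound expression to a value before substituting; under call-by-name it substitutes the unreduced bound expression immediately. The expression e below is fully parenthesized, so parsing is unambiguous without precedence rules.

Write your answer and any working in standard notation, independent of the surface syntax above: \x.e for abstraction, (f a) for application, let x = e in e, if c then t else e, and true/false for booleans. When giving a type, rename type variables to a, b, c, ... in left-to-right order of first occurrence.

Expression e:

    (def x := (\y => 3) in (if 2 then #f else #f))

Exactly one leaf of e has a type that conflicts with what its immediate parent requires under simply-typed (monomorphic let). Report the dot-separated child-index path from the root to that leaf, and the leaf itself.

Working:
\y._ : a -> Int
let x : a -> Int
  unify Int ~ Bool
  FAIL: mismatch Int ~ Bool

Answer: 1.0 : 2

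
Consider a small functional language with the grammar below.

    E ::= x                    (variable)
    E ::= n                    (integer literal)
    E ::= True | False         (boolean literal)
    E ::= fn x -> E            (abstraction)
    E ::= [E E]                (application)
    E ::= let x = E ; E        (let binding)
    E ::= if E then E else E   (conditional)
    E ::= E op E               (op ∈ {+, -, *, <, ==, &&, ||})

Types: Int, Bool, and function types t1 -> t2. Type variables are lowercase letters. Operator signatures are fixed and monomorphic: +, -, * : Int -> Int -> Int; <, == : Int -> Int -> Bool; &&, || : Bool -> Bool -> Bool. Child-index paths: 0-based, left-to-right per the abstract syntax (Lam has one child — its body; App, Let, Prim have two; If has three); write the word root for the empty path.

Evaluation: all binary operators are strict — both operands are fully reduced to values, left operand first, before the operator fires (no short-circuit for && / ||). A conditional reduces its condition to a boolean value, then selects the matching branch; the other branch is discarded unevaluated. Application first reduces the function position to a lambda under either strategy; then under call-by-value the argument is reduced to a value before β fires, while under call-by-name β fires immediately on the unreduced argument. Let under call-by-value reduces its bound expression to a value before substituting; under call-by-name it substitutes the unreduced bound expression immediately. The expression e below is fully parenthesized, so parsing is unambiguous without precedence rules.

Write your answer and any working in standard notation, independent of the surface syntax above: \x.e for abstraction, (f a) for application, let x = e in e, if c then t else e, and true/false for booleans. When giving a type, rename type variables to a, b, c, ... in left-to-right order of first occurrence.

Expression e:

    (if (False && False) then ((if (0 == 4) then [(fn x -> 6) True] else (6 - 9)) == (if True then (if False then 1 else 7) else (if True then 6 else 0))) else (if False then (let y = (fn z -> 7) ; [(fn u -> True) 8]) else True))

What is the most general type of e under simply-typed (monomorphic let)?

Working:
  unify Bool ~ Bool
  unify Bool ~ Bool
  unify Bool ~ Bool
  unify Int ~ Int
  unify Int ~ Int
  unify Bool ~ Bool
\x._ : a -> Int
  unify a -> Int ~ Bool -> b
  unify a ~ Bool
  unify Int ~ b
_ _ : Int
  unify Int ~ Int
  unify Int ~ Int
  unify Int ~ Int
  unify Int ~ Int
  unify Bool ~ Bool
  unify Bool ~ Bool
  unify Int ~ Int
  unify Bool ~ Bool
  unify Int ~ Int
  unify Int ~ Int
  unify Int ~ Int
  unify Bool ~ Bool
\z._ : c -> Int
let y : c -> Int
\u._ : d -> Bool
  unify d -> Bool ~ Int -> e
  unify d ~ Int
  unify Bool ~ e
_ _ : Bool
  unify Bool ~ Bool
  unify Bool ~ Bool

Answer: Bool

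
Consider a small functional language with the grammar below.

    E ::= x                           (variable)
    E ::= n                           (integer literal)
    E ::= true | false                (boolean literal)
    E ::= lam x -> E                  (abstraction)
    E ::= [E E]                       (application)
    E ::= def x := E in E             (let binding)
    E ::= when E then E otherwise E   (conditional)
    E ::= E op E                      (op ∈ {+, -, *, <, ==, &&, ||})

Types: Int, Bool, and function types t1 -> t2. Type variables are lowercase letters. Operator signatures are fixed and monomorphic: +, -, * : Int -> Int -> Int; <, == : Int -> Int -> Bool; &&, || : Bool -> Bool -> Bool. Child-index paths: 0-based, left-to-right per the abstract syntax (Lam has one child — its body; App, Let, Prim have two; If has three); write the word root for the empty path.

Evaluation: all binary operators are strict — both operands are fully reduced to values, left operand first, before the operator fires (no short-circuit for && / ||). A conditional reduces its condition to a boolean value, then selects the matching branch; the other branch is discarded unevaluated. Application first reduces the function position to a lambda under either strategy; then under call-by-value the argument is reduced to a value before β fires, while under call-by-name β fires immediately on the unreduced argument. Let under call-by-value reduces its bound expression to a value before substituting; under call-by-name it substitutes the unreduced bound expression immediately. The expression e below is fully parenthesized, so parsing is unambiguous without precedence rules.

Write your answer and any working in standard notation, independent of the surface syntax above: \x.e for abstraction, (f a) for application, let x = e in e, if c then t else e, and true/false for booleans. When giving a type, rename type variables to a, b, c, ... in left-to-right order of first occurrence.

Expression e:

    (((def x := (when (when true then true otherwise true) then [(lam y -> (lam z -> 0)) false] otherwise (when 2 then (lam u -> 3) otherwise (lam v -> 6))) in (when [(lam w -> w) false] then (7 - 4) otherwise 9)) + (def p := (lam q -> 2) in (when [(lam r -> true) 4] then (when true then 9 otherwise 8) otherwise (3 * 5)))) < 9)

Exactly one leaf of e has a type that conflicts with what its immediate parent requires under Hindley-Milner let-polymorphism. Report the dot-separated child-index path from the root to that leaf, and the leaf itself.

Working:
  unify Bool ~ Bool
  unify Bool ~ Bool
  unify Bool ~ Bool
\z._ : b -> Int
\y._ : a -> b -> Int
  unify a -> b -> Int ~ Bool -> c
  unify a ~ Bool
  unify b -> Int ~ c
_ _ : b -> Int
  unify Int ~ Bool
  FAIL: mismatch Int ~ Bool

Answer: 0.0.0.2.0 : 2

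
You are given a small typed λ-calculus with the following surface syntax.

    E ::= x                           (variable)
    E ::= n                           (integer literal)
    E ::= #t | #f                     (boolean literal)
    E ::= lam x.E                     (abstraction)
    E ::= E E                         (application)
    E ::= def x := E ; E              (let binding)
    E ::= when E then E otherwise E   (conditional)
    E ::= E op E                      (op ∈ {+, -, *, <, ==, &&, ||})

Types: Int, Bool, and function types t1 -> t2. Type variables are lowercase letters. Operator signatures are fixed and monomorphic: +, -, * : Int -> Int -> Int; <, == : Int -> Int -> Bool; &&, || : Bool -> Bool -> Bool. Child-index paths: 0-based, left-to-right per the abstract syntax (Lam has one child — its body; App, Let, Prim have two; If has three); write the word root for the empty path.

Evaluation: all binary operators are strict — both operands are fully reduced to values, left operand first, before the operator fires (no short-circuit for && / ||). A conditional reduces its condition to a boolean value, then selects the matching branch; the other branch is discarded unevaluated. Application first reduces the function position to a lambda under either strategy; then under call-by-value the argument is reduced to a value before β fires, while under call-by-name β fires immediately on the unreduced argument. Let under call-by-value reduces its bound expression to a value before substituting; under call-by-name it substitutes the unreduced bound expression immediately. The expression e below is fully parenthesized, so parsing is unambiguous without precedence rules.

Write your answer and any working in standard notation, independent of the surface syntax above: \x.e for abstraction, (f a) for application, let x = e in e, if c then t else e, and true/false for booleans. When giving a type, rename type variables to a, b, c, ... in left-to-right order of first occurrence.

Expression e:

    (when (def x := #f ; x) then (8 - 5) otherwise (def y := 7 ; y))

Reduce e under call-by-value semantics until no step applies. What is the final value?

Working:
step 0: (if (let x = false in x) then (8 - 5) else (let y = 7 in y))
step 1: [let@0] (if false then (8 - 5) else (let y = 7 in y))
step 2: [if@root] (let y = 7 in y)
step 3: [let@root] 7

Answer: 7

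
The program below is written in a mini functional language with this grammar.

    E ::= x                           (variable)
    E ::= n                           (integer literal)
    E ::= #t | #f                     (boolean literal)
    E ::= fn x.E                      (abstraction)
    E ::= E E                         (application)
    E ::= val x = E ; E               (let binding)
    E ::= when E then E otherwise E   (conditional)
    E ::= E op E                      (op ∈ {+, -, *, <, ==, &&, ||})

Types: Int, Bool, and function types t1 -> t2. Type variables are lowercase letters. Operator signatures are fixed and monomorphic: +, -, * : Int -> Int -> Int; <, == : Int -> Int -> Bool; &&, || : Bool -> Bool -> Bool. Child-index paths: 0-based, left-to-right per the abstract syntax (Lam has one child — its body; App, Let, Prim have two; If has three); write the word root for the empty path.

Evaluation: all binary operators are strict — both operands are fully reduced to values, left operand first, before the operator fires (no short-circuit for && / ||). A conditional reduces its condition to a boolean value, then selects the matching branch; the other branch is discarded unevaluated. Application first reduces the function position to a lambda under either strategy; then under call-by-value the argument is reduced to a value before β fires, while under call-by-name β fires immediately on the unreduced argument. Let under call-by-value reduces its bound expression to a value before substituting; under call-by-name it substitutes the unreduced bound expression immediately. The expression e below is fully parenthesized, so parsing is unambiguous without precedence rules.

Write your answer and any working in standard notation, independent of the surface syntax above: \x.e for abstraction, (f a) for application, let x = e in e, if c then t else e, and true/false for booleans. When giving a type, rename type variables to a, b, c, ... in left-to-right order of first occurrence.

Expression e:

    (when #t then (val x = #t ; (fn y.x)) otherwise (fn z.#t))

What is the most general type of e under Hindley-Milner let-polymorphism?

Trace:
  unify Bool ~ Bool
let x : Bool
x : Bool
\y._ : a -> Bool
\z._ : b -> Bool
  unify a -> Bool ~ b -> Bool
  unify a ~ b
  unify Bool ~ Bool

Answer: a -> Bool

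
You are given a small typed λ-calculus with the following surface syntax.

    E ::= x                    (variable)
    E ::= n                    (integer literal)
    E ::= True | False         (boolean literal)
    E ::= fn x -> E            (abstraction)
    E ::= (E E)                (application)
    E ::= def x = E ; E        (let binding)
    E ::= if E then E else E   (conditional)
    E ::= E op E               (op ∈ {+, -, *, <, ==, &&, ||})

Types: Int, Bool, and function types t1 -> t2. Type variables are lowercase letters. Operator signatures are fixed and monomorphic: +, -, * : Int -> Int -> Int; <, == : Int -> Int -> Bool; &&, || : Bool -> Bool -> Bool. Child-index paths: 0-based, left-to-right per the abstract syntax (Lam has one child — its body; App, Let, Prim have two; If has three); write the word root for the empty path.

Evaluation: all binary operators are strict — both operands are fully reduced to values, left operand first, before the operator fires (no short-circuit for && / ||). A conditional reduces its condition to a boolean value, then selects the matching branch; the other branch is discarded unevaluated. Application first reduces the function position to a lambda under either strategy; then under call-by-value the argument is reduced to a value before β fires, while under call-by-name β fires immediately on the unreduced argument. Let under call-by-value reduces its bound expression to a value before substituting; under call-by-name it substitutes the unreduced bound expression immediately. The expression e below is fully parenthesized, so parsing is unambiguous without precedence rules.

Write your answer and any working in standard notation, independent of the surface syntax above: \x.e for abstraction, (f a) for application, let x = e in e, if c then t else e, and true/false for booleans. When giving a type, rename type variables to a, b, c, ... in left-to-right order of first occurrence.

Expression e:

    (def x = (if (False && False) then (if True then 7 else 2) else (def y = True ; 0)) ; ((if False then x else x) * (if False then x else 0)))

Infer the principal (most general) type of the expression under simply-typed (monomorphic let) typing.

Derivation:
  unify Bool ~ Bool
  unify Bool ~ Bool
  unify Bool ~ Bool
  unify Bool ~ Bool
  unify Int ~ Int
let y : Bool
  unify Int ~ Int
let x : Int
  unify Bool ~ Bool
x : Int
x : Int
  unify Int ~ Int
  unify Int ~ Int
  unify Bool ~ Bool
x : Int
  unify Int ~ Int
  unify Int ~ Int

Answer: Int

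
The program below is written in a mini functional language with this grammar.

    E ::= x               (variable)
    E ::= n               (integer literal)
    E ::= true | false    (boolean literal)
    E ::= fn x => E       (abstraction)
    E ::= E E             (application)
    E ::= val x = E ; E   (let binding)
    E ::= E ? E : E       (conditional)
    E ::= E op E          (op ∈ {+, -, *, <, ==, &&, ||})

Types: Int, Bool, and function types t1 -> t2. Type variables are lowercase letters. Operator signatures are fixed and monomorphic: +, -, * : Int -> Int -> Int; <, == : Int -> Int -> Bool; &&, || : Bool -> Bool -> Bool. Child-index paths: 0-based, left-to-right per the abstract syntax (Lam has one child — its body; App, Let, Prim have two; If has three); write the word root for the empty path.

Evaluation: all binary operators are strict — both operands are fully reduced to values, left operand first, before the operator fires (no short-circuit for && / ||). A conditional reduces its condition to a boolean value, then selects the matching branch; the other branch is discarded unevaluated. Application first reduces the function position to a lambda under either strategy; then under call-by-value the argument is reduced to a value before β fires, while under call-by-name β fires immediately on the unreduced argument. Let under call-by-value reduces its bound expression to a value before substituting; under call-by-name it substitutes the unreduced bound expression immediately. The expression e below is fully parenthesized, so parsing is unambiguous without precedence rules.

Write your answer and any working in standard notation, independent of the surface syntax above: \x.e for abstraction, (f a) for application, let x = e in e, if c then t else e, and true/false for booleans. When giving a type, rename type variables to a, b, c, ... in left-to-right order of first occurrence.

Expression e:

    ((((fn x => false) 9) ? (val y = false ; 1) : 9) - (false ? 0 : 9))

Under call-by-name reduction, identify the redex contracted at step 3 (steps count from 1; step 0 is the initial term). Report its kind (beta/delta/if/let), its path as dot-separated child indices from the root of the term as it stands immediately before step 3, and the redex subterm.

Answer: if at 1 : (if false then 0 else 9)

Derivation:
step 0: ((if ((\x.false) 9) then (let y = false in 1) else 9) - (if false then 0 else 9))
step 1: [beta@0.0] ((if false then (let y = false in 1) else 9) - (if false then 0 else 9))
step 2: [if@0] (9 - (if false then 0 else 9))
step 3: [if@1] (9 - 9)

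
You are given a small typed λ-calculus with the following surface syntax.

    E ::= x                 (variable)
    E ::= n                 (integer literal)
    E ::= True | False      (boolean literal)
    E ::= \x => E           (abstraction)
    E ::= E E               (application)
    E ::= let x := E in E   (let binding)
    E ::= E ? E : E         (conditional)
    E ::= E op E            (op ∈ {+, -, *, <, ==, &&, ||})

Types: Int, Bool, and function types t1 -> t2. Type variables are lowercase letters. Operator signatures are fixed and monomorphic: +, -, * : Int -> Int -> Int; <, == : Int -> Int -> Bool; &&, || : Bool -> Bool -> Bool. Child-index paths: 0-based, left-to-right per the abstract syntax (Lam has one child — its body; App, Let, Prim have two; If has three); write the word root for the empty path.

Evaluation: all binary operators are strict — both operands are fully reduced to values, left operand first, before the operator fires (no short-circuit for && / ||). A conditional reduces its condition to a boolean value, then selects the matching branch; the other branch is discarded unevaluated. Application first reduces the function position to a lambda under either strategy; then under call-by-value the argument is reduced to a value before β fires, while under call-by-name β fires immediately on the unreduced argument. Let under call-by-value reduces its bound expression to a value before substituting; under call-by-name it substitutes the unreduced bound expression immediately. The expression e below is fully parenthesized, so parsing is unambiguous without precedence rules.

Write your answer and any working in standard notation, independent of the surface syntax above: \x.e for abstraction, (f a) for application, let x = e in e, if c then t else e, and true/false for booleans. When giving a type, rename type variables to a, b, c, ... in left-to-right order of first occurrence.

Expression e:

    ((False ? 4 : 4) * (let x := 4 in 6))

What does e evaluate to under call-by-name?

Derivation:
step 0: ((if false then 4 else 4) * (let x = 4 in 6))
step 1: [if@0] (4 * (let x = 4 in 6))
step 2: [let@1] (4 * 6)
step 3: [delta@root] 24

Answer: 24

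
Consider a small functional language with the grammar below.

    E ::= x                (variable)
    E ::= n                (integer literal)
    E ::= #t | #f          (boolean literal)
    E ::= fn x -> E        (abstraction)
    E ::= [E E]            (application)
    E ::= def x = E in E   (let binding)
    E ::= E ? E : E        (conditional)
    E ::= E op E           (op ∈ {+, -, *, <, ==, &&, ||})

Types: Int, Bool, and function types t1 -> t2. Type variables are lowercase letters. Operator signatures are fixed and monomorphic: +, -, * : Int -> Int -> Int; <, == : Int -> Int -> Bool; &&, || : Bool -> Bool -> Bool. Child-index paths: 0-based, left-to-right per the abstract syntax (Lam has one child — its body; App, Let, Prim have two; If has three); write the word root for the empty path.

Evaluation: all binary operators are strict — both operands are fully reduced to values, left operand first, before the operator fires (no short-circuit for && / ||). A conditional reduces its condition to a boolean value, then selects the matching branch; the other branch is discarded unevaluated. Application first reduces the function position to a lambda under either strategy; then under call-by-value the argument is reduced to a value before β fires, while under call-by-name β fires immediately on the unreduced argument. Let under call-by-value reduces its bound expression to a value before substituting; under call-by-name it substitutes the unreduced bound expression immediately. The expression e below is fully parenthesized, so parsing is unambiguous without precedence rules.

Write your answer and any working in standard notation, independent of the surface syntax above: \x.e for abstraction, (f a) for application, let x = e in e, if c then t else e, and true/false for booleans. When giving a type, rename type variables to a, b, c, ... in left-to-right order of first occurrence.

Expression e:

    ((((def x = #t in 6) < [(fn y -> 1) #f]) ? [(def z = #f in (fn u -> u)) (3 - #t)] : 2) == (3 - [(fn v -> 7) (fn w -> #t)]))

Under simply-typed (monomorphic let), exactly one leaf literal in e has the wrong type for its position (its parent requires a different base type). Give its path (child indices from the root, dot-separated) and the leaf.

Derivation:
let x : Bool
  unify Int ~ Int
\y._ : a -> Int
  unify a -> Int ~ Bool -> b
  unify a ~ Bool
  unify Int ~ b
_ _ : Int
  unify Int ~ Int
  unify Bool ~ Bool
let z : Bool
u : c
\u._ : c -> c
  unify Int ~ Int
  unify Bool ~ Int
  FAIL: mismatch Bool ~ Int

Answer: 0.1.1.1 : true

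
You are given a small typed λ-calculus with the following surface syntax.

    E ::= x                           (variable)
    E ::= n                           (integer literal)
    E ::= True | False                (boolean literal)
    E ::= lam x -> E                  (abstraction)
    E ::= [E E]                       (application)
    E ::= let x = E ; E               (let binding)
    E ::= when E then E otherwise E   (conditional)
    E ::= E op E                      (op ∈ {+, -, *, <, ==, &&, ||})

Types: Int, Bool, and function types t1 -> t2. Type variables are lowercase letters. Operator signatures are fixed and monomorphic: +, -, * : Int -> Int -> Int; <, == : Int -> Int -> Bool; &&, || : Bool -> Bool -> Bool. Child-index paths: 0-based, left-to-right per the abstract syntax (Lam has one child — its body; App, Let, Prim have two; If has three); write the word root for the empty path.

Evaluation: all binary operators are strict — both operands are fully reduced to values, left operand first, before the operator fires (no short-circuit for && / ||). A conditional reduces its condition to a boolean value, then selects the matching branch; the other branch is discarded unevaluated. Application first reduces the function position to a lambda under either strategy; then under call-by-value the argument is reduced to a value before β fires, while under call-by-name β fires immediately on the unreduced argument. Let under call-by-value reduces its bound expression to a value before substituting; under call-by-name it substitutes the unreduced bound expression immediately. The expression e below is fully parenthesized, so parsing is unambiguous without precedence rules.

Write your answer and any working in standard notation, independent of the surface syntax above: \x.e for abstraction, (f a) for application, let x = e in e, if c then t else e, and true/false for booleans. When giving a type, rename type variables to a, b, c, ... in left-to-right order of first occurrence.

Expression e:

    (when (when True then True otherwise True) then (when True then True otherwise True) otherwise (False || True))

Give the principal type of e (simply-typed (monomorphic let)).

Answer: Bool

Derivation:
  unify Bool ~ Bool
  unify Bool ~ Bool
  unify Bool ~ Bool
  unify Bool ~ Bool
  unify Bool ~ Bool
  unify Bool ~ Bool
  unify Bool ~ Bool
  unify Bool ~ Bool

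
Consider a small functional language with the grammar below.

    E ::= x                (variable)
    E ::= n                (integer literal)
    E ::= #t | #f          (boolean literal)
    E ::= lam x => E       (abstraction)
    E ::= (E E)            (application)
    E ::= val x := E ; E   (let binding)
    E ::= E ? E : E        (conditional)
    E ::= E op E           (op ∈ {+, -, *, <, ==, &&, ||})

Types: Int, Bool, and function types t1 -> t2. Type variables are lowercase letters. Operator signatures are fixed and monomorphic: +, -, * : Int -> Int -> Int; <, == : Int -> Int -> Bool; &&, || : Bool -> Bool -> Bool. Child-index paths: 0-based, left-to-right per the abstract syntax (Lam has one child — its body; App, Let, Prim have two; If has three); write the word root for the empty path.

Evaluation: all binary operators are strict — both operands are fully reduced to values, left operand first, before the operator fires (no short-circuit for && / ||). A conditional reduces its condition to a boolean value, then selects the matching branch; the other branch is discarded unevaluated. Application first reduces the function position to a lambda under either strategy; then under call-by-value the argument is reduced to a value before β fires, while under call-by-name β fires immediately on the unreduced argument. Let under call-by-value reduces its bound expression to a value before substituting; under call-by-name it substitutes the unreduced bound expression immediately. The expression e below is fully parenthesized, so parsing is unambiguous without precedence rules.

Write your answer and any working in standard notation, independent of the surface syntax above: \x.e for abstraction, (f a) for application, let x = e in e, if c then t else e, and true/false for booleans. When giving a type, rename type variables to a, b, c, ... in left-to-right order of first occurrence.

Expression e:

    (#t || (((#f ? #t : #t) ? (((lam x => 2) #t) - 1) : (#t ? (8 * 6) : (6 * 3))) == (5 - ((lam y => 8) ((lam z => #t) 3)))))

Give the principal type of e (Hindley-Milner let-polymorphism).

Trace:
  unify Bool ~ Bool
  unify Bool ~ Bool
  unify Bool ~ Bool
  unify Bool ~ Bool
\x._ : a -> Int
  unify a -> Int ~ Bool -> b
  unify a ~ Bool
  unify Int ~ b
_ _ : Int
  unify Int ~ Int
  unify Int ~ Int
  unify Bool ~ Bool
  unify Int ~ Int
  unify Int ~ Int
  unify Int ~ Int
  unify Int ~ Int
  unify Int ~ Int
  unify Int ~ Int
  unify Int ~ Int
  unify Int ~ Int
\y._ : c -> Int
\z._ : d -> Bool
  unify d -> Bool ~ Int -> e
  unify d ~ Int
  unify Bool ~ e
_ _ : Bool
  unify c -> Int ~ Bool -> f
  unify c ~ Bool
  unify Int ~ f
_ _ : Int
  unify Int ~ Int
  unify Int ~ Int
  unify Bool ~ Bool

Answer: Bool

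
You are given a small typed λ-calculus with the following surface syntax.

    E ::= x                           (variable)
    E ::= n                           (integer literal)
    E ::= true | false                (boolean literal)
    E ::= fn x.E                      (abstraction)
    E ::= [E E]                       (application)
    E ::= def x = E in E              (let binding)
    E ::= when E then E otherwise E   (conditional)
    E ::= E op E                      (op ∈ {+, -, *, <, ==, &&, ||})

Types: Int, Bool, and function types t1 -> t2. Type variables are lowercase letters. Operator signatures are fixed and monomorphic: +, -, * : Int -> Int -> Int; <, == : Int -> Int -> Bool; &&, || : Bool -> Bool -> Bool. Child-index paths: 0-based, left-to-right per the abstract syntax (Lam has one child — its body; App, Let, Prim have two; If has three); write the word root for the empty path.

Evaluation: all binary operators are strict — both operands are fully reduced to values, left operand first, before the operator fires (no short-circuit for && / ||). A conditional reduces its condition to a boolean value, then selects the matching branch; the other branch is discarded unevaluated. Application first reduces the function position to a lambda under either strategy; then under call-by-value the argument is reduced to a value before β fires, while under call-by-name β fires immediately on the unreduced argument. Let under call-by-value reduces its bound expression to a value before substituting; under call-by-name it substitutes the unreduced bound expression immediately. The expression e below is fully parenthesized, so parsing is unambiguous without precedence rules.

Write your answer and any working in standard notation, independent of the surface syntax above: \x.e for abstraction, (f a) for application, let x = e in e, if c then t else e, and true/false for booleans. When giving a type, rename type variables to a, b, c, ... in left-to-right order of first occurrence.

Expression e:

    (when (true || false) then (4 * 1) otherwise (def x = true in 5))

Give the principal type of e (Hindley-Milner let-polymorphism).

Answer: Int

Working:
  unify Bool ~ Bool
  unify Bool ~ Bool
  unify Bool ~ Bool
  unify Int ~ Int
  unify Int ~ Int
let x : Bool
  unify Int ~ Int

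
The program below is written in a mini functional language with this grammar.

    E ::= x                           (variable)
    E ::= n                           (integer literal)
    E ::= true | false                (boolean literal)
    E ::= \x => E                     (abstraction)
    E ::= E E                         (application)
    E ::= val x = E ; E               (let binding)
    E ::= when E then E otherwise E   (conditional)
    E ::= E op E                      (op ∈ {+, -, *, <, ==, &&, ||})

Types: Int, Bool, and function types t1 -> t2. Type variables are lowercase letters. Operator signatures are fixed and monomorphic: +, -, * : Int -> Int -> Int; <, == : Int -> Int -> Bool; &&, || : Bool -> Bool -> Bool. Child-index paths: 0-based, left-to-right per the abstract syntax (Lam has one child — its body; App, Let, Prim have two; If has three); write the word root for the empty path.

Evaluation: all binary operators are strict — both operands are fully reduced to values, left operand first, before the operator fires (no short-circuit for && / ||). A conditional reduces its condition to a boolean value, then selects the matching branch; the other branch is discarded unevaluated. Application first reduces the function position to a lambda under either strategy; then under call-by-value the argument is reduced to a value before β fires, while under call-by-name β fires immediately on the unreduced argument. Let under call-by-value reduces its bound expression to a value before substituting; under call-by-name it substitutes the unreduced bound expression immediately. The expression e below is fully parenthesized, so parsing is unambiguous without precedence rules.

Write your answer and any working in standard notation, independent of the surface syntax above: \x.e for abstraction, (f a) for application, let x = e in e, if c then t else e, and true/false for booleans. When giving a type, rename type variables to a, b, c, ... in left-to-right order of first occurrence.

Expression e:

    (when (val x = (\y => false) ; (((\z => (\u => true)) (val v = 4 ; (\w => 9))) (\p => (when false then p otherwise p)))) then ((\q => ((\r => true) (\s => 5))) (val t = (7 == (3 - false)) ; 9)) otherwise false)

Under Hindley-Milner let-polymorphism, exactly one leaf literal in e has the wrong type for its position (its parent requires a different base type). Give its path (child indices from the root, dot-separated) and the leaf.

Trace:
\y._ : a -> Bool
let x : forall. a -> Bool
\u._ : c -> Bool
\z._ : b -> c -> Bool
let v : Int
\w._ : d -> Int
  unify b -> c -> Bool ~ (d -> Int) -> e
  unify b ~ d -> Int
  unify c -> Bool ~ e
_ _ : c -> Bool
  unify Bool ~ Bool
p : f
p : f
  unify f ~ f
\p._ : f -> f
  unify c -> Bool ~ (f -> f) -> g
  unify c ~ f -> f
  unify Bool ~ g
_ _ : Bool
  unify Bool ~ Bool
\r._ : i -> Bool
\s._ : j -> Int
  unify i -> Bool ~ (j -> Int) -> k
  unify i ~ j -> Int
  unify Bool ~ k
_ _ : Bool
\q._ : h -> Bool
  unify Int ~ Int
  unify Int ~ Int
  unify Bool ~ Int
  FAIL: mismatch Bool ~ Int

Answer: 1.1.0.1.1 : false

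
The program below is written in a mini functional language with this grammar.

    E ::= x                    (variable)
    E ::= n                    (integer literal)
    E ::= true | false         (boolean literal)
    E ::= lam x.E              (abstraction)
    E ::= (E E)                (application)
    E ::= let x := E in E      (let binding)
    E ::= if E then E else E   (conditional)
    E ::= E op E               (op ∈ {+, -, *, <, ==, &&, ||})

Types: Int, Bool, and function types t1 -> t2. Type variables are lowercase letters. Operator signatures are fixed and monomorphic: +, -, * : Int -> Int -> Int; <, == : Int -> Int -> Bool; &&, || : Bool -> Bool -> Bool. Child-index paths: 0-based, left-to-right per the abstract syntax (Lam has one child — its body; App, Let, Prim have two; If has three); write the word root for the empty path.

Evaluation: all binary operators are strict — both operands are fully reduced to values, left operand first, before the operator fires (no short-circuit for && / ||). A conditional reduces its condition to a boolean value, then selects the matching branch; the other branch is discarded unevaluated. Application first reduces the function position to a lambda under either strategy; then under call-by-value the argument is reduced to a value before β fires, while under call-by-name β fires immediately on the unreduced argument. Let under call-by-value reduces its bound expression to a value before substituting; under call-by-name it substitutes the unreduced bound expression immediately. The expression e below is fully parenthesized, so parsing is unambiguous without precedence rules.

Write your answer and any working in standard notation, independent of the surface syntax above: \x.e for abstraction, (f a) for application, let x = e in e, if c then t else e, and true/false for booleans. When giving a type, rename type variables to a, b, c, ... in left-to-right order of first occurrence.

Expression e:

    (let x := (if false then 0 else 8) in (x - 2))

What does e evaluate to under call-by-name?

Answer: 6

Derivation:
step 0: (let x = (if false then 0 else 8) in (x - 2))
step 1: [let@root] ((if false then 0 else 8) - 2)
step 2: [if@0] (8 - 2)
step 3: [delta@root] 6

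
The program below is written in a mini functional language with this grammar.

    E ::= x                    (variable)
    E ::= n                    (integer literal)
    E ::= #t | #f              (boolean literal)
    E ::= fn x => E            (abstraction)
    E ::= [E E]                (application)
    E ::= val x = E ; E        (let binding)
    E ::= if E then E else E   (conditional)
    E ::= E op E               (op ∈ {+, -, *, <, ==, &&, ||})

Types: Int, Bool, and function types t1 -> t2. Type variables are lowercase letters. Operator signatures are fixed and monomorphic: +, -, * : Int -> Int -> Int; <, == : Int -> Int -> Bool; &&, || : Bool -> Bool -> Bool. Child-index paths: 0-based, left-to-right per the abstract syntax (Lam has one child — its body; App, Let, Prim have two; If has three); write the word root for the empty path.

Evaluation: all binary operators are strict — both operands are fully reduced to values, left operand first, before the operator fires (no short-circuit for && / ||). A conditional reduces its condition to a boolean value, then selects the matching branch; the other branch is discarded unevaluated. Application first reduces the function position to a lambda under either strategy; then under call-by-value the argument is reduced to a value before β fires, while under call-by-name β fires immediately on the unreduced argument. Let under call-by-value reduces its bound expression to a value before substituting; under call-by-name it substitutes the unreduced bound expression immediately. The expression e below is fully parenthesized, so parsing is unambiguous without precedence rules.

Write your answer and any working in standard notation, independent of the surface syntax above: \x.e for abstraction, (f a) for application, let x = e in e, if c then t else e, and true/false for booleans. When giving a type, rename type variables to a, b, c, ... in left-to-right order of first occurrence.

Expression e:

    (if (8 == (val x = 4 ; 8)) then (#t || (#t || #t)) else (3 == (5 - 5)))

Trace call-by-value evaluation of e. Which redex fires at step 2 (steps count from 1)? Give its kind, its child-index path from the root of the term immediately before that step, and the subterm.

Trace:
step 0: (if (8 == (let x = 4 in 8)) then (true || (true || true)) else (3 == (5 - 5)))
step 1: [let@0.1] (if (8 == 8) then (true || (true || true)) else (3 == (5 - 5)))
step 2: [delta@0] (if true then (true || (true || true)) else (3 == (5 - 5)))

Answer: delta at 0 : (8 == 8)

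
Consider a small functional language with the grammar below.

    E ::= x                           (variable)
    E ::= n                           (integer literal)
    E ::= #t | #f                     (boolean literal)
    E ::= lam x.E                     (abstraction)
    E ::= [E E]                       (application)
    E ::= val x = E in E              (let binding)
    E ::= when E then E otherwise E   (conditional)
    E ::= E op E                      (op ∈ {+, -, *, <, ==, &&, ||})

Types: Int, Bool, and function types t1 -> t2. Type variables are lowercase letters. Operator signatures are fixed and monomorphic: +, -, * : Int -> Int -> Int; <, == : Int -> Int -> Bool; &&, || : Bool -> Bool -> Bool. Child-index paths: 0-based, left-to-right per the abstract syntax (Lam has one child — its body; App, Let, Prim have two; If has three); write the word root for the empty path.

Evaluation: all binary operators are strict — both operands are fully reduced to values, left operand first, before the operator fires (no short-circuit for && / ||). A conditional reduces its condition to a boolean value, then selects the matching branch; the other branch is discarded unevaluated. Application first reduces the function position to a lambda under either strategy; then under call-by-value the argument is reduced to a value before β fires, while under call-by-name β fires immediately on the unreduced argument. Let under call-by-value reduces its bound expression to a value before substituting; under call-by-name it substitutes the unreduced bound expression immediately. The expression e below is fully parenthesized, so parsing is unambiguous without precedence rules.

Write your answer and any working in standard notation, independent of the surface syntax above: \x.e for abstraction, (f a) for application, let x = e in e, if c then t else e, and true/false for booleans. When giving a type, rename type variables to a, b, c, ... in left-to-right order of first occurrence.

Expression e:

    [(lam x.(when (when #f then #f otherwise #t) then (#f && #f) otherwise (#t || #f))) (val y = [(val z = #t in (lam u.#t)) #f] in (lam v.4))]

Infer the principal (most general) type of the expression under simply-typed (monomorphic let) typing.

Trace:
  unify Bool ~ Bool
  unify Bool ~ Bool
  unify Bool ~ Bool
  unify Bool ~ Bool
  unify Bool ~ Bool
  unify Bool ~ Bool
  unify Bool ~ Bool
  unify Bool ~ Bool
\x._ : a -> Bool
let z : Bool
\u._ : b -> Bool
  unify b -> Bool ~ Bool -> c
  unify b ~ Bool
  unify Bool ~ c
_ _ : Bool
let y : Bool
\v._ : d -> Int
  unify a -> Bool ~ (d -> Int) -> e
  unify a ~ d -> Int
  unify Bool ~ e
_ _ : Bool

Answer: Bool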